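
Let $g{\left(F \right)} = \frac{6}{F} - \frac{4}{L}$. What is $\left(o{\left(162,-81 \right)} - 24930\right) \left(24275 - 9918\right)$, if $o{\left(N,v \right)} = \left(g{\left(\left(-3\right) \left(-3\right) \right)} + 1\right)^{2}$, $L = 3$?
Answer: $- \frac{3221265733}{9} \approx -3.5792 \cdot 10^{8}$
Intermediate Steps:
$g{\left(F \right)} = - \frac{4}{3} + \frac{6}{F}$ ($g{\left(F \right)} = \frac{6}{F} - \frac{4}{3} = - \frac{4}{3} + \frac{6}{F}$)
$o{\left(N,v \right)} = \frac{1}{9}$ ($o{\left(N,v \right)} = \left(\left(- \frac{4}{3} + \frac{6}{\left(-3\right) \left(-3\right)}\right) + 1\right)^{2} = \left(\left(- \frac{4}{3} + \frac{6}{9}\right) + 1\right)^{2} = \left(\left(- \frac{4}{3} + 6 \cdot \frac{1}{9}\right) + 1\right)^{2} = \left(\left(- \frac{4}{3} + \frac{2}{3}\right) + 1\right)^{2} = \left(- \frac{2}{3} + 1\right)^{2} = \left(\frac{1}{3}\right)^{2} = \frac{1}{9}$)
$\left(o{\left(162,-81 \right)} - 24930\right) \left(24275 - 9918\right) = \left(\frac{1}{9} - 24930\right) \left(24275 - 9918\right) = \left(- \frac{224369}{9}\right) 14357 = - \frac{3221265733}{9}$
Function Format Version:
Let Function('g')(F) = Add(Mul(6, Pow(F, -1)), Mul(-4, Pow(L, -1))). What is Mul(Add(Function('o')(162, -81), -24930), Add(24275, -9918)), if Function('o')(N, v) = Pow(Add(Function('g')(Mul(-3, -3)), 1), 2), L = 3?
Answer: Rational(-3221265733, 9) ≈ -3.5792e+8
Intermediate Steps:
Function('g')(F) = Add(Rational(-4, 3), Mul(6, Pow(F, -1))) (Function('g')(F) = Add(Mul(6, Pow(F, -1)), Mul(-4, Pow(3, -1))) = Add(Mul(6, Pow(F, -1)), Mul(-4, Rational(1, 3))) = Add(Mul(6, Pow(F, -1)), Rational(-4, 3)) = Add(Rational(-4, 3), Mul(6, Pow(F, -1))))
Function('o')(N, v) = Rational(1, 9) (Function('o')(N, v) = Pow(Add(Add(Rational(-4, 3), Mul(6, Pow(Mul(-3, -3), -1))), 1), 2) = Pow(Add(Add(Rational(-4, 3), Mul(6, Pow(9, -1))), 1), 2) = Pow(Add(Add(Rational(-4, 3), Mul(6, Rational(1, 9))), 1), 2) = Pow(Add(Add(Rational(-4, 3), Rational(2, 3)), 1), 2) = Pow(Add(Rational(-2, 3), 1), 2) = Pow(Rational(1, 3), 2) = Rational(1, 9))
Mul(Add(Function('o')(162, -81), -24930), Add(24275, -9918)) = Mul(Add(Rational(1, 9), -24930), Add(24275, -9918)) = Mul(Rational(-224369, 9), 14357) = Rational(-3221265733, 9)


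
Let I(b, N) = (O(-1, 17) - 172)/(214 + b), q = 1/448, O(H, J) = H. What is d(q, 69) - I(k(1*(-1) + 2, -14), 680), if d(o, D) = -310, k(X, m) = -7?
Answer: -63997/207 ≈ -309.16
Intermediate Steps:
q = 1/448 ≈ 0.0022321
I(b, N) = -173/(214 + b) (I(b, N) = (-1 - 172)/(214 + b) = -173/(214 + b))
d(q, 69) - I(k(1*(-1) + 2, -14), 680) = -310 - (-173)/(214 - 7) = -310 - (-173)/207 = -310 - 1*(-173/207) = -310 + 173/207 = -63997/207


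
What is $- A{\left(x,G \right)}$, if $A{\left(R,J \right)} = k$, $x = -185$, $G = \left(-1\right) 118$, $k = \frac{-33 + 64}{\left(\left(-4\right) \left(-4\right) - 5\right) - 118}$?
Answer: $\frac{31}{107} \approx 0.28972$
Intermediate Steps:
$k = - \frac{31}{107}$ ($k = \frac{31}{\left(16 - 5\right) - 118} = \frac{31}{11 - 118} = \frac{31}{-107} = 31 \left(- \frac{1}{107}\right) = - \frac{31}{107} \approx -0.28972$)
$G = -118$
$A{\left(R,J \right)} = - \frac{31}{107}$
$- A{\left(x,G \right)} = \left(-1\right) \left(- \frac{31}{107}\right) = \frac{31}{107}$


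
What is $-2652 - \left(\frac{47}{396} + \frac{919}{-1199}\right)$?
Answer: $- \frac{114442967}{43164} \approx -2651.4$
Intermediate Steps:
$-2652 - \left(\frac{47}{396} + \frac{919}{-1199}\right) = -2652 - \left(47 \cdot \frac{1}{396} + 919 \left(- \frac{1}{1199}\right)\right) = -2652 - \left(\frac{47}{396} - \frac{919}{1199}\right) = -2652 - - \frac{27961}{43164} = -2652 + \frac{27961}{43164} = - \frac{114442967}{43164}$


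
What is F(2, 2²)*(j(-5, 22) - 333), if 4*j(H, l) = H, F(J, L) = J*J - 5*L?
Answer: 5348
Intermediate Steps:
F(J, L) = J² - 5*L
j(H, l) = H/4
F(2, 2²)*(j(-5, 22) - 333) = (2² - 5*2²)*((¼)*(-5) - 333) = (4 - 5*4)*(-5/4 - 333) = (4 - 20)*(-1337/4) = -16*(-1337/4) = 5348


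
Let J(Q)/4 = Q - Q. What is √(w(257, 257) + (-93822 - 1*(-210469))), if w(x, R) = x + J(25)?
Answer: 2*√29226 ≈ 341.91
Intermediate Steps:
J(Q) = 0 (J(Q) = 4*(Q - Q) = 4*0 = 0)
w(x, R) = x (w(x, R) = x + 0 = x)
√(w(257, 257) + (-93822 - 1*(-210469))) = √(257 + (-93822 - 1*(-210469))) = √(257 + (-93822 + 210469)) = √(257 + 116647) = √116904 = 2*√29226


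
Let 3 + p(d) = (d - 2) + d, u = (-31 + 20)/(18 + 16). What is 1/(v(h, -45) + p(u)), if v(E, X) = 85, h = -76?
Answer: 17/1349 ≈ 0.012602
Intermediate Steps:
u = -11/34 ≈ -0.32353
p(d) = -5 + 2*d (p(d) = -3 + ((d - 2) + d) = -3 + ((-2 + d) + d) = -3 + (-2 + 2*d) = -5 + 2*d)
1/(v(h, -45) + p(u)) = 1/(85 + (-5 + 2*(-11/34))) = 1/(85 + (-5 - 11/17)) = 1/(85 - 96/17) = 1/(1349/17) = 17/1349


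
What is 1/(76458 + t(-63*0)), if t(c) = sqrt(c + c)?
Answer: 1/76458 ≈ 1.3079e-5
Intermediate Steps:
t(c) = sqrt(2)*sqrt(c) (t(c) = sqrt(2*c) = sqrt(2)*sqrt(c))
1/(76458 + t(-63*0)) = 1/(76458 + sqrt(2)*sqrt(-63*0)) = 1/(76458 + sqrt(2)*sqrt(0)) = 1/(76458 + sqrt(2)*0) = 1/(76458 + 0) = 1/76458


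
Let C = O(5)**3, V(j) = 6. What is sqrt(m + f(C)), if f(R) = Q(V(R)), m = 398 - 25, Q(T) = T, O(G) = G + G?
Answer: sqrt(379) ≈ 19.468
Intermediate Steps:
O(G) = 2*G
C = 1000 (C = (2*5)**3 = 10**3 = 1000)
m = 373
f(R) = 6
sqrt(m + f(C)) = sqrt(373 + 6) = sqrt(379)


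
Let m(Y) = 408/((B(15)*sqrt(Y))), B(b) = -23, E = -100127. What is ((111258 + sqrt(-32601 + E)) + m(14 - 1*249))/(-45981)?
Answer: -12362/5109 - 136*I*sqrt(235)/82842435 - 2*I*sqrt(33182)/45981 ≈ -2.4197 - 0.0079484*I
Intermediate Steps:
m(Y) = -408/(23*sqrt(Y)) (m(Y) = 408/((-23*sqrt(Y))) = 408*(-1/(23*sqrt(Y))) = -408/(23*sqrt(Y)))
((111258 + sqrt(-32601 + E)) + m(14 - 1*249))/(-45981) = ((111258 + sqrt(-32601 - 100127)) - 408/(23*sqrt(14 - 1*249)))/(-45981) = ((111258 + sqrt(-132728)) - 408/(23*sqrt(14 - 249)))*(-1/45981) = ((111258 + 2*I*sqrt(33182)) - (-408)*I*sqrt(235)/5405)*(-1/45981) = ((111258 + 2*I*sqrt(33182)) + 408*I*sqrt(235)/5405)*(-1/45981) = (111258 + 2*I*sqrt(33182) + 408*I*sqrt(235)/5405)*(-1/45981) = -12362/5109 - 136*I*sqrt(235)/82842435 - 2*I*sqrt(33182)/45981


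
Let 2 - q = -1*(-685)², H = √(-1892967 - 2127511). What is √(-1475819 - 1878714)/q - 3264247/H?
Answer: I*(52214*√3354533 + 19891854897*√4020478)/24500218578 ≈ 1628.0*I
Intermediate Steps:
H = I*√4020478 (H = √(-4020478) = I*√4020478 ≈ 2005.1*I)
q = 469227 (q = 2 - (-1)*(-685)² = 2 - (-1)*469225 = 2 - 1*(-469225) = 2 + 469225 = 469227)
√(-1475819 - 1878714)/q - 3264247/H = √(-1475819 - 1878714)/469227 - 3264247*(-I*√4020478/4020478) = √(-3354533)*(1/469227) - (-466321)*I*√4020478/574354 = (I*√3354533)*(1/469227) + 466321*I*√4020478/574354 = I*√3354533/469227 + 466321*I*√4020478/574354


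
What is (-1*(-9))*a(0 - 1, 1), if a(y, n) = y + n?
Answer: 0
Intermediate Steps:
a(y, n) = n + y
(-1*(-9))*a(0 - 1, 1) = (-1*(-9))*(1 + (0 - 1)) = 9*(1 - 1) = 9*0 = 0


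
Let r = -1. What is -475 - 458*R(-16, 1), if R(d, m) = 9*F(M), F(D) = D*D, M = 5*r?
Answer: -103525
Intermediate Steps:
M = -5 (M = 5*(-1) = -5)
F(D) = D²
R(d, m) = 225 (R(d, m) = 9*(-5)² = 9*25 = 225)
-475 - 458*R(-16, 1) = -475 - 458*225 = -475 - 103050 = -103525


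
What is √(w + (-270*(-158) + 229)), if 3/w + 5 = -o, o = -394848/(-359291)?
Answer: √205942417298451682/2191303 ≈ 207.10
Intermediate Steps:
o = 394848/359291 (o = -394848*(-1/359291) = 394848/359291 ≈ 1.0990)
w = -1077873/2191303 (w = 3/(-5 - 1*394848/359291) = 3/(-5 - 394848/359291) = 3/(-2191303/359291) = 3*(-359291/2191303) = -1077873/2191303 ≈ -0.49189)
√(w + (-270*(-158) + 229)) = √(-1077873/2191303 + (-270*(-158) + 229)) = √(-1077873/2191303 + (42660 + 229)) = √(-1077873/2191303 + 42889) = √(93981716494/2191303) = √205942417298451682/2191303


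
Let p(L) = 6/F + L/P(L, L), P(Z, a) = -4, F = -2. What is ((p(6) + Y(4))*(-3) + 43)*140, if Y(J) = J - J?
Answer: 7910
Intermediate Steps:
Y(J) = 0
p(L) = -3 - L/4 (p(L) = 6/(-2) + L/(-4) = 6*(-½) + L*(-¼) = -3 - L/4)
((p(6) + Y(4))*(-3) + 43)*140 = (((-3 - ¼*6) + 0)*(-3) + 43)*140 = (((-3 - 3/2) + 0)*(-3) + 43)*140 = ((-9/2 + 0)*(-3) + 43)*140 = (-9/2*(-3) + 43)*140 = (27/2 + 43)*140 = (113/2)*140 = 7910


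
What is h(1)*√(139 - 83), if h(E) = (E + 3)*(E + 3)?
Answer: 32*√14 ≈ 119.73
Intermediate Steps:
h(E) = (3 + E)² (h(E) = (3 + E)*(3 + E) = (3 + E)²)
h(1)*√(139 - 83) = (3 + 1)²*√(139 - 83) = 4²*√56 = 16*(2*√14) = 32*√14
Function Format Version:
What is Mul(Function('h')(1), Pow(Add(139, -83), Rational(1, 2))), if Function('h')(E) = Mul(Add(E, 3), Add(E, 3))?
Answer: Mul(32, Pow(14, Rational(1, 2))) ≈ 119.73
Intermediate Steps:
Function('h')(E) = Pow(Add(3, E), 2) (Function('h')(E) = Mul(Add(3, E), Add(3, E)) = Pow(Add(3, E), 2))
Mul(Function('h')(1), Pow(Add(139, -83), Rational(1, 2))) = Mul(Pow(Add(3, 1), 2), Pow(Add(139, -83), Rational(1, 2))) = Mul(Pow(4, 2), Pow(56, Rational(1, 2))) = Mul(16, Mul(2, Pow(14, Rational(1, 2)))) = Mul(32, Pow(14, Rational(1, 2)))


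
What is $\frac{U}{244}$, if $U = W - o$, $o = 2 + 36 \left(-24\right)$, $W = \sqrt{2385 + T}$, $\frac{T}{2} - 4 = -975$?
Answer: $\frac{431}{122} + \frac{\sqrt{443}}{244} \approx 3.619$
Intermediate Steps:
$T = -1942$ ($T = 8 + 2 \left(-975\right) = 8 - 1950 = -1942$)
$W = \sqrt{443}$ ($W = \sqrt{2385 - 1942} = \sqrt{443} \approx 21.048$)
$o = -862$ ($o = 2 - 864 = -862$)
$U = 862 + \sqrt{443}$ ($U = \sqrt{443} - -862 = \sqrt{443} + 862 = 862 + \sqrt{443} \approx 883.05$)
$\frac{U}{244} = \frac{862 + \sqrt{443}}{244} = \left(862 + \sqrt{443}\right) \frac{1}{244} = \frac{431}{122} + \frac{\sqrt{443}}{244}$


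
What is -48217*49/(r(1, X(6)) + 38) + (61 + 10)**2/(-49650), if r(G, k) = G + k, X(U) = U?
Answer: -7820330353/148950 ≈ -52503.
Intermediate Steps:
-48217*49/(r(1, X(6)) + 38) + (61 + 10)**2/(-49650) = -48217*49/((1 + 6) + 38) + (61 + 10)**2/(-49650) = -48217*49/(7 + 38) + 71**2*(-1/49650) = -48217/(45*(1/49)) + 5041*(-1/49650) = -48217/45/49 - 5041/49650 = -48217*49/45 - 5041/49650 = -2362633/45 - 5041/49650 = -7820330353/148950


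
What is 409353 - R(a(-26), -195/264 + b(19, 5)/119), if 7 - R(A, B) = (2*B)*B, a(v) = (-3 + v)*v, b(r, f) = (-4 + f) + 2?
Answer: 22445066805473/54831392 ≈ 4.0935e+5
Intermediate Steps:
b(r, f) = -2 + f
a(v) = v*(-3 + v)
R(A, B) = 7 - 2*B**2 (R(A, B) = 7 - 2*B*B = 7 - 2*B**2)
409353 - R(a(-26), -195/264 + b(19, 5)/119) = 409353 - (7 - 2*(-195/264 + (-2 + 5)/119)**2) = 409353 - (7 - 2*(-195*1/264 + 3*(1/119))**2) = 409353 - (7 - 2*(-65/88 + 3/119)**2) = 409353 - (7 - 2*(-7471/10472)**2) = 409353 - (7 - 2*55815841/109662784) = 409353 - (7 - 55815841/54831392) = 409353 - 1*328003903/54831392 = 409353 - 328003903/54831392 = 22445066805473/54831392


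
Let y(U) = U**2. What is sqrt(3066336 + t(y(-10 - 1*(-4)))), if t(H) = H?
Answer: 6*sqrt(85177) ≈ 1751.1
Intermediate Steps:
sqrt(3066336 + t(y(-10 - 1*(-4)))) = sqrt(3066336 + (-10 - 1*(-4))**2) = sqrt(3066336 + (-10 + 4)**2) = sqrt(3066336 + (-6)**2) = sqrt(3066336 + 36) = sqrt(3066372) = 6*sqrt(85177)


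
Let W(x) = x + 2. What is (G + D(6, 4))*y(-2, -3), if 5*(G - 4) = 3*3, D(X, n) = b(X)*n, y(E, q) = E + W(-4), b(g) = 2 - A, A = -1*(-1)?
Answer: -196/5 ≈ -39.200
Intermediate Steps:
W(x) = 2 + x
A = 1
b(g) = 1 (b(g) = 2 - 1*1 = 2 - 1 = 1)
y(E, q) = -2 + E (y(E, q) = E + (2 - 4) = E - 2 = -2 + E)
D(X, n) = n (D(X, n) = 1*n = n)
G = 29/5 (G = 4 + (3*3)/5 = 4 + (1/5)*9 = 4 + 9/5 = 29/5 ≈ 5.8000)
(G + D(6, 4))*y(-2, -3) = (29/5 + 4)*(-2 - 2) = (49/5)*(-4) = -196/5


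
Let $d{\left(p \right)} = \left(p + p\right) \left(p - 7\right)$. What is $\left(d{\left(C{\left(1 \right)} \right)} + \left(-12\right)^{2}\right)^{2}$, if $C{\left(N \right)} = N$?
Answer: $17424$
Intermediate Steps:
$d{\left(p \right)} = 2 p \left(-7 + p\right)$
$\left(d{\left(C{\left(1 \right)} \right)} + \left(-12\right)^{2}\right)^{2} = \left(2 \cdot 1 \left(-7 + 1\right) + \left(-12\right)^{2}\right)^{2} = \left(2 \cdot 1 \left(-6\right) + 144\right)^{2} = \left(-12 + 144\right)^{2} = 132^{2} = 17424$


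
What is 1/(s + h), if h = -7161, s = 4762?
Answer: -1/2399 ≈ -0.00041684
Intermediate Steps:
1/(s + h) = 1/(4762 - 7161) = 1/(-2399) = -1/2399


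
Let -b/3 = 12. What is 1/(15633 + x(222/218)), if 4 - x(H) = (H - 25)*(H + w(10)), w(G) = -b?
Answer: 11881/196330687 ≈ 6.0515e-5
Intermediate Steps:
b = -36 (b = -3*12 = -36)
w(G) = 36 (w(G) = -1*(-36) = 36)
x(H) = 4 - (-25 + H)*(36 + H) (x(H) = 4 - (H - 25)*(H + 36) = 4 - (-25 + H)*(36 + H))
1/(15633 + x(222/218)) = 1/(15633 + (904 - (222/218)² - 2442/218)) = 1/(15633 + (904 - (222*(1/218))² - 2442/218)) = 1/(15633 + (904 - (111/109)² - 11*111/109)) = 1/(15633 + (904 - 1*12321/11881 - 1221/109)) = 1/(15633 + (904 - 12321/11881 - 1221/109)) = 1/(15633 + 10595014/11881) = 1/(196330687/11881) = 11881/196330687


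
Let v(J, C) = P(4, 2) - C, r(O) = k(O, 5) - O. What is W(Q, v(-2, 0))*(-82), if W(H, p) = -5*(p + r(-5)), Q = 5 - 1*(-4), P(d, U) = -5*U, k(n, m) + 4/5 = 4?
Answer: -738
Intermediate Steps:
k(n, m) = 16/5 (k(n, m) = -4/5 + 4 = 16/5)
r(O) = 16/5 - O
Q = 9 (Q = 5 + 4 = 9)
v(J, C) = -10 - C (v(J, C) = -5*2 - C = -10 - C)
W(H, p) = -41 - 5*p (W(H, p) = -5*(p + (16/5 - 1*(-5))) = -5*(p + (16/5 + 5)) = -5*(p + 41/5) = -5*(41/5 + p) = -41 - 5*p)
W(Q, v(-2, 0))*(-82) = (-41 - 5*(-10 - 1*0))*(-82) = (-41 - 5*(-10 + 0))*(-82) = (-41 - 5*(-10))*(-82) = (-41 + 50)*(-82) = 9*(-82) = -738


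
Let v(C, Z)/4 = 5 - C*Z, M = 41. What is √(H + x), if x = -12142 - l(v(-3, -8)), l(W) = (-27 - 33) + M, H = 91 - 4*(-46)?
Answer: 2*I*√2962 ≈ 108.85*I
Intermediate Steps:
v(C, Z) = 20 - 4*C*Z (v(C, Z) = 4*(5 - C*Z) = 20 - 4*C*Z)
H = 275 (H = 91 + 184 = 275)
l(W) = -19 (l(W) = (-27 - 33) + 41 = -60 + 41 = -19)
x = -12123 (x = -12142 - 1*(-19) = -12142 + 19 = -12123)
√(H + x) = √(275 - 12123) = √(-11848) = 2*I*√2962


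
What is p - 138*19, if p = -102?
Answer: -2724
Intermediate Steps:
p - 138*19 = -102 - 138*19 = -102 - 2622 = -2724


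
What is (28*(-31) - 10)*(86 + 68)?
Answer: -135212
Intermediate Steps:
(28*(-31) - 10)*(86 + 68) = (-868 - 10)*154 = -878*154 = -135212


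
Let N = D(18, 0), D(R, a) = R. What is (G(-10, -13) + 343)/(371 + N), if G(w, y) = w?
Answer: 333/389 ≈ 0.85604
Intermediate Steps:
N = 18
(G(-10, -13) + 343)/(371 + N) = (-10 + 343)/(371 + 18) = 333/389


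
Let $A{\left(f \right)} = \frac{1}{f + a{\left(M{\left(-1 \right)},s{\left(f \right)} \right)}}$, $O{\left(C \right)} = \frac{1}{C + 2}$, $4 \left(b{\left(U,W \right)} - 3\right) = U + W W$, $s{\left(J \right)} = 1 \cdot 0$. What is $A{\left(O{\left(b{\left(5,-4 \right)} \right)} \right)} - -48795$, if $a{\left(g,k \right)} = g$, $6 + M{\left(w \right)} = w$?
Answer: $\frac{13808944}{283} \approx 48795.0$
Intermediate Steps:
$M{\left(w \right)} = -6 + w$
$s{\left(J \right)} = 0$
$b{\left(U,W \right)} = 3 + \frac{U}{4} + \frac{W^{2}}{4}$ ($b{\left(U,W \right)} = 3 + \frac{U + W W}{4} = 3 + \frac{U + W^{2}}{4} = 3 + \left(\frac{U}{4} + \frac{W^{2}}{4}\right) = 3 + \frac{U}{4} + \frac{W^{2}}{4}$)
$O{\left(C \right)} = \frac{1}{2 + C}$
$A{\left(f \right)} = \frac{1}{-7 + f}$ ($A{\left(f \right)} = \frac{1}{f - 7} = \frac{1}{-7 + f}$)
$A{\left(O{\left(b{\left(5,-4 \right)} \right)} \right)} - -48795 = \frac{1}{-7 + \frac{1}{2 + \left(3 + \frac{1}{4} \cdot 5 + \frac{\left(-4\right)^{2}}{4}\right)}} - -48795 = \frac{1}{-7 + \frac{1}{2 + \left(3 + \frac{5}{4} + \frac{1}{4} \cdot 16\right)}} + 48795 = \frac{1}{-7 + \frac{1}{2 + \left(3 + \frac{5}{4} + 4\right)}} + 48795 = \frac{1}{-7 + \frac{1}{2 + \frac{33}{4}}} + 48795 = \frac{1}{-7 + \frac{1}{\frac{41}{4}}} + 48795 = \frac{1}{-7 + \frac{4}{41}} + 48795 = \frac{1}{- \frac{283}{41}} + 48795 = - \frac{41}{283} + 48795 = \frac{13808944}{283}$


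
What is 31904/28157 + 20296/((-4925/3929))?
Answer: -2245166073288/138673225 ≈ -16190.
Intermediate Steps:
31904/28157 + 20296/((-4925/3929)) = 31904*(1/28157) + 20296/((-4925*1/3929)) = 31904/28157 + 20296/(-4925/3929) = 31904/28157 + 20296*(-3929/4925) = 31904/28157 - 79742984/4925 = -2245166073288/138673225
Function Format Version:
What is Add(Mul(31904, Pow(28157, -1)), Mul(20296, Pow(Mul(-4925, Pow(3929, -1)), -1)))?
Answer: Rational(-2245166073288, 138673225) ≈ -16190.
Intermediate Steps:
Add(Mul(31904, Pow(28157, -1)), Mul(20296, Pow(Mul(-4925, Pow(3929, -1)), -1))) = Add(Mul(31904, Rational(1, 28157)), Mul(20296, Pow(Mul(-4925, Rational(1, 3929)), -1))) = Add(Rational(31904, 28157), Mul(20296, Pow(Rational(-4925, 3929), -1))) = Add(Rational(31904, 28157), Mul(20296, Rational(-3929, 4925))) = Add(Rational(31904, 28157), Rational(-79742984, 4925)) = Rational(-2245166073288, 138673225)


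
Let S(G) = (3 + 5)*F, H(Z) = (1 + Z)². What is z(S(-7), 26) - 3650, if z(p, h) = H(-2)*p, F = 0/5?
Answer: -3650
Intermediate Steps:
F = 0 (F = 0*(⅕) = 0)
S(G) = 0 (S(G) = (3 + 5)*0 = 8*0 = 0)
z(p, h) = p (z(p, h) = (1 - 2)²*p = (-1)²*p = 1*p = p)
z(S(-7), 26) - 3650 = 0 - 3650 = -3650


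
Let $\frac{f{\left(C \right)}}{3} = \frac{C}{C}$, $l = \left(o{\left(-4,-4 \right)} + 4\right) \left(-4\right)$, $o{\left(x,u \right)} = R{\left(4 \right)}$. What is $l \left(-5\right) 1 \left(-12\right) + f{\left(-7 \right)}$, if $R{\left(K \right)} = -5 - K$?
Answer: $1203$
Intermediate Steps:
$o{\left(x,u \right)} = -9$ ($o{\left(x,u \right)} = -5 - 4 = -9$)
$l = 20$ ($l = \left(-9 + 4\right) \left(-4\right) = \left(-5\right) \left(-4\right) = 20$)
$f{\left(C \right)} = 3$ ($f{\left(C \right)} = 3 \frac{C}{C} = 3 \cdot 1 = 3$)
$l \left(-5\right) 1 \left(-12\right) + f{\left(-7 \right)} = 20 \left(-5\right) 1 \left(-12\right) + 3 = \left(-100\right) 1 \left(-12\right) + 3 = \left(-100\right) \left(-12\right) + 3 = 1200 + 3 = 1203$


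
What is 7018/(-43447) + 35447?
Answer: 1540058791/43447 ≈ 35447.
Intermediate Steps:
7018/(-43447) + 35447 = 7018*(-1/43447) + 35447 = -7018/43447 + 35447 = 1540058791/43447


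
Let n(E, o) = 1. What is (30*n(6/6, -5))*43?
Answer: 1290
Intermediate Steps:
(30*n(6/6, -5))*43 = (30*1)*43 = 30*43 = 1290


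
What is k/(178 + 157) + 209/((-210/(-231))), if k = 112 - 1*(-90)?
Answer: 154437/670 ≈ 230.50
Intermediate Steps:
k = 202 (k = 112 + 90 = 202)
k/(178 + 157) + 209/((-210/(-231))) = 202/(178 + 157) + 209/((-210/(-231))) = 202/335 + 209/((-210*(-1/231))) = 202*(1/335) + 209/(10/11) = 202/335 + 209*(11/10) = 202/335 + 2299/10 = 154437/670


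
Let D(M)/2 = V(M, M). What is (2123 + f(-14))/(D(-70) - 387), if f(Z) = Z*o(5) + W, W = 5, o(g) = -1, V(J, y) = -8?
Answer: -2142/403 ≈ -5.3151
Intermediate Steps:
D(M) = -16 (D(M) = 2*(-8) = -16)
f(Z) = 5 - Z (f(Z) = Z*(-1) + 5 = -Z + 5 = 5 - Z)
(2123 + f(-14))/(D(-70) - 387) = (2123 + (5 - 1*(-14)))/(-16 - 387) = (2123 + (5 + 14))/(-403) = (2123 + 19)*(-1/403) = 2142*(-1/403) = -2142/403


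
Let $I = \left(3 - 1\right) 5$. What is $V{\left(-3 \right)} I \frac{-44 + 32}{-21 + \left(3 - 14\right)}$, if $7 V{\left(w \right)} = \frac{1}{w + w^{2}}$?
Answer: $\frac{5}{56} \approx 0.089286$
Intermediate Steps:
$I = 10$ ($I = 2 \cdot 5 = 10$)
$V{\left(w \right)} = \frac{1}{7 \left(w + w^{2}\right)}$
$V{\left(-3 \right)} I \frac{-44 + 32}{-21 + \left(3 - 14\right)} = \frac{1}{7 \left(-3\right) \left(1 - 3\right)} 10 \frac{-44 + 32}{-21 + \left(3 - 14\right)} = \frac{1}{7} \left(- \frac{1}{3}\right) \frac{1}{-2} \cdot 10 \left(- \frac{12}{-21 + \left(3 - 14\right)}\right) = \frac{1}{7} \left(- \frac{1}{3}\right) \left(- \frac{1}{2}\right) 10 \left(- \frac{12}{-21 - 11}\right) = \frac{1}{42} \cdot 10 \left(- \frac{12}{-32}\right) = \frac{5 \left(\left(-12\right) \left(- \frac{1}{32}\right)\right)}{21} = \frac{5}{21} \cdot \frac{3}{8} = \frac{5}{56}$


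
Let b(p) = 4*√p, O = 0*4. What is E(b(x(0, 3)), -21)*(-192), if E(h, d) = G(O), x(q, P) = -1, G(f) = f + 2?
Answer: -384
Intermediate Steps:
O = 0
G(f) = 2 + f
E(h, d) = 2 (E(h, d) = 2 + 0 = 2)
E(b(x(0, 3)), -21)*(-192) = 2*(-192) = -384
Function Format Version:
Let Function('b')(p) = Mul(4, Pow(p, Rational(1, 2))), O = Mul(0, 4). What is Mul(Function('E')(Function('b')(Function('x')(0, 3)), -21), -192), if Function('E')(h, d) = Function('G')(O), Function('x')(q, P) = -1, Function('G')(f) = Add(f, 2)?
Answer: -384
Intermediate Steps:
O = 0
Function('G')(f) = Add(2, f)
Function('E')(h, d) = 2 (Function('E')(h, d) = Add(2, 0) = 2)
Mul(Function('E')(Function('b')(Function('x')(0, 3)), -21), -192) = Mul(2, -192) = -384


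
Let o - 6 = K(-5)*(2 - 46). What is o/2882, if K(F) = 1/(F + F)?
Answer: 26/7205 ≈ 0.0036086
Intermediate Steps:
K(F) = 1/(2*F)
o = 52/5 (o = 6 + ((½)/(-5))*(2 - 46) = 6 + ((½)*(-⅕))*(-44) = 6 - ⅒*(-44) = 6 + 22/5 = 52/5 ≈ 10.400)
o/2882 = (52/5)/2882 = (52/5)*(1/2882) = 26/7205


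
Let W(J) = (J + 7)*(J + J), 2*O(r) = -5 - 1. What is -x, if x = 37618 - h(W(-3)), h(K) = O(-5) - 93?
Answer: -37714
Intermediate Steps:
O(r) = -3 (O(r) = (-5 - 1)/2 = (½)*(-6) = -3)
W(J) = 2*J*(7 + J) (W(J) = (7 + J)*(2*J) = 2*J*(7 + J))
h(K) = -96 (h(K) = -3 - 93 = -96)
x = 37714 (x = 37618 - 1*(-96) = 37618 + 96 = 37714)
-x = -1*37714 = -37714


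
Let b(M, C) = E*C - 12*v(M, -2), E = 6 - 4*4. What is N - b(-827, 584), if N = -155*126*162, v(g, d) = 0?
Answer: -3158020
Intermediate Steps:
E = -10 (E = 6 - 16 = -10)
N = -3163860 (N = -19530*162 = -3163860)
b(M, C) = -10*C (b(M, C) = -10*C - 12*0 = -10*C + 0 = -10*C)
N - b(-827, 584) = -3163860 - (-10)*584 = -3163860 - 1*(-5840) = -3163860 + 5840 = -3158020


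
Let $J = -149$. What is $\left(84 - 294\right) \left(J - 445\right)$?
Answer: $124740$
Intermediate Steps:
$\left(84 - 294\right) \left(J - 445\right) = \left(84 - 294\right) \left(-149 - 445\right) = \left(-210\right) \left(-594\right) = 124740$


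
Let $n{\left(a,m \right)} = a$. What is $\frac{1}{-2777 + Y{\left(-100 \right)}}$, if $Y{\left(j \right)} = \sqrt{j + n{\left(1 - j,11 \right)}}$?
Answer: $- \frac{1}{2776} \approx -0.00036023$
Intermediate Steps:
$Y{\left(j \right)} = 1$ ($Y{\left(j \right)} = \sqrt{j - \left(-1 + j\right)} = \sqrt{1} = 1$)
$\frac{1}{-2777 + Y{\left(-100 \right)}} = \frac{1}{-2777 + 1} = \frac{1}{-2776} = - \frac{1}{2776}$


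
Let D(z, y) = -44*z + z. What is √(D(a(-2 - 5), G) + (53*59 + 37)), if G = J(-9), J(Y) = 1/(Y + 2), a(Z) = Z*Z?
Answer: √1057 ≈ 32.512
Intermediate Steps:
a(Z) = Z²
J(Y) = 1/(2 + Y)
G = -⅐ (G = 1/(2 - 9) = 1/(-7) = -⅐ ≈ -0.14286)
D(z, y) = -43*z
√(D(a(-2 - 5), G) + (53*59 + 37)) = √(-43*(-2 - 5)² + (53*59 + 37)) = √(-43*(-7)² + (3127 + 37)) = √(-43*49 + 3164) = √(-2107 + 3164) = √1057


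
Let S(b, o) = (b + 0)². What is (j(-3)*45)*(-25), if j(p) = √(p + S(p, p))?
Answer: -1125*√6 ≈ -2755.7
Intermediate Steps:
S(b, o) = b²
j(p) = √(p + p²)
(j(-3)*45)*(-25) = (√(-3*(1 - 3))*45)*(-25) = (√(-3*(-2))*45)*(-25) = (√6*45)*(-25) = (45*√6)*(-25) = -1125*√6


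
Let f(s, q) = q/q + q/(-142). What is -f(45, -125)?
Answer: -267/142 ≈ -1.8803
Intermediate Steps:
f(s, q) = 1 - q/142 (f(s, q) = 1 + q*(-1/142) = 1 - q/142)
-f(45, -125) = -(1 - 1/142*(-125)) = -(1 + 125/142) = -1*267/142 = -267/142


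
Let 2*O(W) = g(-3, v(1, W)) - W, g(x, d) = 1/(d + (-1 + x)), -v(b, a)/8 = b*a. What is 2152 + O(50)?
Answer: 1718615/808 ≈ 2127.0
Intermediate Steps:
v(b, a) = -8*a*b (v(b, a) = -8*b*a = -8*a*b)
g(x, d) = 1/(-1 + d + x)
O(W) = 1/(2*(-4 - 8*W)) - W/2 (O(W) = (1/(-1 - 8*W*1 - 3) - W)/2 = (1/(-1 - 8*W - 3) - W)/2 = (1/(-4 - 8*W) - W)/2 = 1/(2*(-4 - 8*W)) - W/2)
2152 + O(50) = 2152 + (-1 - 4*50*(1 + 2*50))/(8*(1 + 2*50)) = 2152 + (-1 - 4*50*(1 + 100))/(8*(1 + 100)) = 2152 + (1/8)*(-1 - 4*50*101)/101 = 2152 + (1/8)*(1/101)*(-1 - 20200) = 2152 + (1/8)*(1/101)*(-20201) = 2152 - 20201/808 = 1718615/808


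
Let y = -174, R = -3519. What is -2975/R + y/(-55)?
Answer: 45643/11385 ≈ 4.0090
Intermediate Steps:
-2975/R + y/(-55) = -2975/(-3519) - 174/(-55) = -2975*(-1/3519) - 174*(-1/55) = 175/207 + 174/55 = 45643/11385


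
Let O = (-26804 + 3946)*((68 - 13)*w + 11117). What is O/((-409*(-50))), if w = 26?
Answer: -143399663/10225 ≈ -14024.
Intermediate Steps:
O = -286799326 (O = (-26804 + 3946)*((68 - 13)*26 + 11117) = -22858*(55*26 + 11117) = -22858*(1430 + 11117) = -22858*12547 = -286799326)
O/((-409*(-50))) = -286799326/((-409*(-50))) = -286799326/20450 = -286799326*1/20450 = -143399663/10225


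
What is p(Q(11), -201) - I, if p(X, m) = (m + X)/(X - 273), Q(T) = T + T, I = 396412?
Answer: -99499233/251 ≈ -3.9641e+5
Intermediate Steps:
Q(T) = 2*T
p(X, m) = (X + m)/(-273 + X)
p(Q(11), -201) - I = (2*11 - 201)/(-273 + 2*11) - 1*396412 = (22 - 201)/(-273 + 22) - 396412 = -179/(-251) - 396412 = -1/251*(-179) - 396412 = 179/251 - 396412 = -99499233/251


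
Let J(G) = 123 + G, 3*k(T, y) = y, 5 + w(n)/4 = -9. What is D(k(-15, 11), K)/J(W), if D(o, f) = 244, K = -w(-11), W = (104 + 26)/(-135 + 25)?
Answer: 671/335 ≈ 2.0030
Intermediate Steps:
w(n) = -56 (w(n) = -20 + 4*(-9) = -20 - 36 = -56)
k(T, y) = y/3
W = -13/11 (W = 130/(-110) = 130*(-1/110) = -13/11 ≈ -1.1818)
K = 56 (K = -1*(-56) = 56)
D(k(-15, 11), K)/J(W) = 244/(123 - 13/11) = 244/(1340/11) = 244*(11/1340) = 671/335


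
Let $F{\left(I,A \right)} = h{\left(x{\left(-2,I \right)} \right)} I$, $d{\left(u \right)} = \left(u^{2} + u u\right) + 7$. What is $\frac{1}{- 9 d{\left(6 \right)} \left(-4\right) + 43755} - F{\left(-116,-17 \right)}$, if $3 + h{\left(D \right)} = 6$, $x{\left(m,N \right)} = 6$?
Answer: $\frac{16216453}{46599} \approx 348.0$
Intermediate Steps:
$d{\left(u \right)} = 7 + 2 u^{2}$ ($d{\left(u \right)} = \left(u^{2} + u^{2}\right) + 7 = 2 u^{2} + 7 = 7 + 2 u^{2}$)
$h{\left(D \right)} = 3$ ($h{\left(D \right)} = -3 + 6 = 3$)
$F{\left(I,A \right)} = 3 I$
$\frac{1}{- 9 d{\left(6 \right)} \left(-4\right) + 43755} - F{\left(-116,-17 \right)} = \frac{1}{- 9 \left(7 + 2 \cdot 6^{2}\right) \left(-4\right) + 43755} - 3 \left(-116\right) = \frac{1}{- 9 \left(7 + 2 \cdot 36\right) \left(-4\right) + 43755} - -348 = \frac{1}{- 9 \left(7 + 72\right) \left(-4\right) + 43755} + 348 = \frac{1}{\left(-9\right) 79 \left(-4\right) + 43755} + 348 = \frac{1}{\left(-711\right) \left(-4\right) + 43755} + 348 = \frac{1}{2844 + 43755} + 348 = \frac{1}{46599} + 348 = \frac{16216453}{46599}$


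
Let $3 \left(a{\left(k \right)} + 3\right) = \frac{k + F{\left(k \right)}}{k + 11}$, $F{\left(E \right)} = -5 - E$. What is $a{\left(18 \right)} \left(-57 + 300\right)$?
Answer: $- \frac{21546}{29} \approx -742.97$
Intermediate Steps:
$a{\left(k \right)} = -3 - \frac{5}{3 \left(11 + k\right)}$ ($a{\left(k \right)} = -3 + \frac{\left(k - \left(5 + k\right)\right) \frac{1}{k + 11}}{3} = -3 + \frac{\left(-5\right) \frac{1}{11 + k}}{3} = -3 - \frac{5}{3 \left(11 + k\right)}$)
$a{\left(18 \right)} \left(-57 + 300\right) = \frac{-104 - 162}{3 \left(11 + 18\right)} \left(-57 + 300\right) = \frac{-104 - 162}{3 \cdot 29} \cdot 243 = \frac{1}{3} \cdot \frac{1}{29} \left(-266\right) 243 = \left(- \frac{266}{87}\right) 243 = - \frac{21546}{29}$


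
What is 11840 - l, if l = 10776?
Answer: 1064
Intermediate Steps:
11840 - l = 11840 - 1*10776 = 11840 - 10776 = 1064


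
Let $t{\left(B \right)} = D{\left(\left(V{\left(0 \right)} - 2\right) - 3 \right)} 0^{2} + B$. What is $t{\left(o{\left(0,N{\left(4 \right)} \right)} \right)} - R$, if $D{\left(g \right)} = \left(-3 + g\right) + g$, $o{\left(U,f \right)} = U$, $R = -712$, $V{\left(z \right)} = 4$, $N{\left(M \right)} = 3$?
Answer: $712$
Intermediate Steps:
$D{\left(g \right)} = -3 + 2 g$
$t{\left(B \right)} = B$ ($t{\left(B \right)} = \left(-3 + 2 \left(\left(4 - 2\right) - 3\right)\right) 0^{2} + B = \left(-3 + 2 \left(2 - 3\right)\right) 0 + B = \left(-3 + 2 \left(-1\right)\right) 0 + B = \left(-3 - 2\right) 0 + B = \left(-5\right) 0 + B = 0 + B = B$)
$t{\left(o{\left(0,N{\left(4 \right)} \right)} \right)} - R = 0 - -712 = 0 + 712 = 712$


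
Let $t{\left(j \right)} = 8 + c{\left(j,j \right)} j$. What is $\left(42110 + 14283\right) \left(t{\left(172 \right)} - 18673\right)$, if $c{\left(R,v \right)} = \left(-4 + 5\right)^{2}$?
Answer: $-1042875749$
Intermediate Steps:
$c{\left(R,v \right)} = 1$ ($c{\left(R,v \right)} = 1^{2} = 1$)
$t{\left(j \right)} = 8 + j$ ($t{\left(j \right)} = 8 + 1 j = 8 + j$)
$\left(42110 + 14283\right) \left(t{\left(172 \right)} - 18673\right) = \left(42110 + 14283\right) \left(\left(8 + 172\right) - 18673\right) = 56393 \left(180 - 18673\right) = 56393 \left(-18493\right) = -1042875749$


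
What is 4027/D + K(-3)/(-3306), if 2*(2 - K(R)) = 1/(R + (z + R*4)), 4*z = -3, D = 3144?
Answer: 139722179/109137672 ≈ 1.2802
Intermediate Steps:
z = -3/4 (z = (1/4)*(-3) = -3/4 ≈ -0.75000)
K(R) = 2 - 1/(2*(-3/4 + 5*R)) (K(R) = 2 - 1/(2*(R + (-3/4 + R*4))) = 2 - 1/(2*(R + (-3/4 + 4*R))) = 2 - 1/(2*(-3/4 + 5*R)))
4027/D + K(-3)/(-3306) = 4027/3144 + (8*(-1 + 5*(-3))/(-3 + 20*(-3)))/(-3306) = 4027*(1/3144) + (8*(-1 - 15)/(-3 - 60))*(-1/3306) = 4027/3144 + (8*(-16)/(-63))*(-1/3306) = 4027/3144 + (8*(-1/63)*(-16))*(-1/3306) = 4027/3144 + (128/63)*(-1/3306) = 4027/3144 - 64/104139 = 139722179/109137672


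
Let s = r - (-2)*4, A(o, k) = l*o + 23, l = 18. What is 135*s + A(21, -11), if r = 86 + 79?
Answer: 23756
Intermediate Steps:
A(o, k) = 23 + 18*o (A(o, k) = 18*o + 23 = 23 + 18*o)
r = 165
s = 173 (s = 165 - (-2)*4 = 165 - 1*(-8) = 165 + 8 = 173)
135*s + A(21, -11) = 135*173 + (23 + 18*21) = 23355 + (23 + 378) = 23355 + 401 = 23756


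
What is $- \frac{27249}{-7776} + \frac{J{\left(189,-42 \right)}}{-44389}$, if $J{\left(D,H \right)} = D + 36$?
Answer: $\frac{402602087}{115056288} \approx 3.4992$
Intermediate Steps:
$J{\left(D,H \right)} = 36 + D$
$- \frac{27249}{-7776} + \frac{J{\left(189,-42 \right)}}{-44389} = - \frac{27249}{-7776} + \frac{36 + 189}{-44389} = \left(-27249\right) \left(- \frac{1}{7776}\right) + 225 \left(- \frac{1}{44389}\right) = \frac{9083}{2592} - \frac{225}{44389} = \frac{402602087}{115056288}$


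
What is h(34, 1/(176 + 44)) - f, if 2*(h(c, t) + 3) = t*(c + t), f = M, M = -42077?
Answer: 4072770681/96800 ≈ 42074.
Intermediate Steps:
f = -42077
h(c, t) = -3 + t*(c + t)/2 (h(c, t) = -3 + (t*(c + t))/2 = -3 + t*(c + t)/2)
h(34, 1/(176 + 44)) - f = (-3 + (1/(176 + 44))²/2 + (½)*34/(176 + 44)) - 1*(-42077) = (-3 + (1/220)²/2 + (½)*34/220) + 42077 = (-3 + (1/220)²/2 + (½)*34*(1/220)) + 42077 = (-3 + (½)*(1/48400) + 17/220) + 42077 = (-3 + 1/96800 + 17/220) + 42077 = -282919/96800 + 42077 = 4072770681/96800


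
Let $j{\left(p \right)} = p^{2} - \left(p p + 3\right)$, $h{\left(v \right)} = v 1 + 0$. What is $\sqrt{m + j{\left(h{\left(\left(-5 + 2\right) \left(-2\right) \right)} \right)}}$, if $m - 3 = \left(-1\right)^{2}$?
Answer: $1$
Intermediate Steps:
$m = 4$ ($m = 3 + \left(-1\right)^{2} = 3 + 1 = 4$)
$h{\left(v \right)} = v$ ($h{\left(v \right)} = v + 0 = v$)
$j{\left(p \right)} = -3$ ($j{\left(p \right)} = p^{2} - \left(p^{2} + 3\right) = p^{2} - \left(3 + p^{2}\right) = -3$)
$\sqrt{m + j{\left(h{\left(\left(-5 + 2\right) \left(-2\right) \right)} \right)}} = \sqrt{4 - 3} = \sqrt{1} = 1$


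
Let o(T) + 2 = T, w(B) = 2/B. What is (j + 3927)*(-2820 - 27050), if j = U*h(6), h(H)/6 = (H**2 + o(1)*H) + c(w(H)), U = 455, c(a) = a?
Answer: -2590834190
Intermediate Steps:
o(T) = -2 + T
h(H) = -6*H + 6*H**2 + 12/H (h(H) = 6*((H**2 + (-2 + 1)*H) + 2/H) = 6*((H**2 - H) + 2/H) = 6*(H**2 - H + 2/H) = -6*H + 6*H**2 + 12/H)
j = 82810 (j = 455*(6*(2 + 6**2*(-1 + 6))/6) = 455*(6*(1/6)*(2 + 36*5)) = 455*(6*(1/6)*(2 + 180)) = 455*(6*(1/6)*182) = 455*182 = 82810)
(j + 3927)*(-2820 - 27050) = (82810 + 3927)*(-2820 - 27050) = 86737*(-29870) = -2590834190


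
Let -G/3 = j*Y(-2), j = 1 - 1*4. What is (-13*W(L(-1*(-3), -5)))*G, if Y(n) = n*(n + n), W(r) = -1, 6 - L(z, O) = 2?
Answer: 936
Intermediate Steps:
L(z, O) = 4 (L(z, O) = 6 - 1*2 = 6 - 2 = 4)
Y(n) = 2*n² (Y(n) = n*(2*n) = 2*n²)
j = -3 (j = 1 - 4 = -3)
G = 72 (G = -(-9)*2*(-2)² = -(-9)*2*4 = -(-9)*8 = -3*(-24) = 72)
(-13*W(L(-1*(-3), -5)))*G = -13*(-1)*72 = 13*72 = 936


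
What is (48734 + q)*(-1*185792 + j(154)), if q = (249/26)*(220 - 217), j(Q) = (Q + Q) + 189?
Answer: -234922745145/26 ≈ -9.0355e+9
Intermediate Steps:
j(Q) = 189 + 2*Q (j(Q) = 2*Q + 189 = 189 + 2*Q)
q = 747/26 (q = (249*(1/26))*3 = (249/26)*3 = 747/26 ≈ 28.731)
(48734 + q)*(-1*185792 + j(154)) = (48734 + 747/26)*(-1*185792 + (189 + 2*154)) = 1267831*(-185792 + (189 + 308))/26 = 1267831*(-185792 + 497)/26 = (1267831/26)*(-185295) = -234922745145/26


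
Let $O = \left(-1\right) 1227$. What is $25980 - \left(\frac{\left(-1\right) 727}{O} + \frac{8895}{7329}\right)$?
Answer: $\frac{77871220664}{2997561} \approx 25978.0$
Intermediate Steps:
$O = -1227$
$25980 - \left(\frac{\left(-1\right) 727}{O} + \frac{8895}{7329}\right) = 25980 - \left(\frac{\left(-1\right) 727}{-1227} + \frac{8895}{7329}\right) = 25980 - \left(\left(-727\right) \left(- \frac{1}{1227}\right) + 8895 \cdot \frac{1}{7329}\right) = 25980 - \left(\frac{727}{1227} + \frac{2965}{2443}\right) = 25980 - \frac{5414116}{2997561} = \frac{77871220664}{2997561}$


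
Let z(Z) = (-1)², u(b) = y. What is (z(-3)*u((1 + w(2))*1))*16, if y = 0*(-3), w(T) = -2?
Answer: 0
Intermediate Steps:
y = 0
u(b) = 0
z(Z) = 1
(z(-3)*u((1 + w(2))*1))*16 = (1*0)*16 = 0*16 = 0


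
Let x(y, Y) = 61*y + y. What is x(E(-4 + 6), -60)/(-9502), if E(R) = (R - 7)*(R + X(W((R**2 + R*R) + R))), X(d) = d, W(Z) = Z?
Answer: 1860/4751 ≈ 0.39150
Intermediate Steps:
E(R) = (-7 + R)*(2*R + 2*R**2) (E(R) = (R - 7)*(R + ((R**2 + R*R) + R)) = (-7 + R)*(R + ((R**2 + R**2) + R)) = (-7 + R)*(R + (2*R**2 + R)) = (-7 + R)*(R + (R + 2*R**2)) = (-7 + R)*(2*R + 2*R**2))
x(y, Y) = 62*y
x(E(-4 + 6), -60)/(-9502) = (62*(2*(-4 + 6)*(-7 + (-4 + 6)**2 - 6*(-4 + 6))))/(-9502) = (62*(2*2*(-7 + 2**2 - 6*2)))*(-1/9502) = (62*(2*2*(-7 + 4 - 12)))*(-1/9502) = (62*(2*2*(-15)))*(-1/9502) = (62*(-60))*(-1/9502) = -3720*(-1/9502) = 1860/4751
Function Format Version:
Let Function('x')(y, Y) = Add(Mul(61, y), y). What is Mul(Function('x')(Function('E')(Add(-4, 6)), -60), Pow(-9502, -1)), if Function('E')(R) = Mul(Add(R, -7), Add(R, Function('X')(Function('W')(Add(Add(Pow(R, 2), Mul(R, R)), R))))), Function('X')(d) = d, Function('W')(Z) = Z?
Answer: Rational(1860, 4751) ≈ 0.39150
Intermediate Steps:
Function('E')(R) = Mul(Add(-7, R), Add(Mul(2, R), Mul(2, Pow(R, 2)))) (Function('E')(R) = Mul(Add(R, -7), Add(R, Add(Add(Pow(R, 2), Mul(R, R)), R))) = Mul(Add(-7, R), Add(R, Add(Add(Pow(R, 2), Pow(R, 2)), R))) = Mul(Add(-7, R), Add(R, Add(Mul(2, Pow(R, 2)), R))) = Mul(Add(-7, R), Add(R, Add(R, Mul(2, Pow(R, 2))))) = Mul(Add(-7, R), Add(Mul(2, R), Mul(2, Pow(R, 2)))))
Function('x')(y, Y) = Mul(62, y)
Mul(Function('x')(Function('E')(Add(-4, 6)), -60), Pow(-9502, -1)) = Mul(Mul(62, Mul(2, Add(-4, 6), Add(-7, Pow(Add(-4, 6), 2), Mul(-6, Add(-4, 6))))), Pow(-9502, -1)) = Mul(Mul(62, Mul(2, 2, Add(-7, Pow(2, 2), Mul(-6, 2)))), Rational(-1, 9502)) = Mul(Mul(62, Mul(2, 2, Add(-7, 4, -12))), Rational(-1, 9502)) = Mul(Mul(62, Mul(2, 2, -15)), Rational(-1, 9502)) = Mul(Mul(62, -60), Rational(-1, 9502)) = Mul(-3720, Rational(-1, 9502)) = Rational(1860, 4751)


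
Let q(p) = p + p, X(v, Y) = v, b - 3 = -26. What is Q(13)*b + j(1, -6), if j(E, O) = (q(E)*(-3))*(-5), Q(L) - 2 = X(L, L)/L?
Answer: -39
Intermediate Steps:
b = -23 (b = 3 - 26 = -23)
q(p) = 2*p
Q(L) = 3 (Q(L) = 2 + L/L = 2 + 1 = 3)
j(E, O) = 30*E (j(E, O) = ((2*E)*(-3))*(-5) = -6*E*(-5) = 30*E)
Q(13)*b + j(1, -6) = 3*(-23) + 30*1 = -69 + 30 = -39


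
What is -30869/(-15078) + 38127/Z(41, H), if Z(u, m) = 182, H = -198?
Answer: 20732038/98007 ≈ 211.54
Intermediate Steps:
-30869/(-15078) + 38127/Z(41, H) = -30869/(-15078) + 38127/182 = -30869*(-1/15078) + 38127*(1/182) = 30869/15078 + 38127/182 = 20732038/98007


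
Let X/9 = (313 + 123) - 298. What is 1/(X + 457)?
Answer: 1/1699 ≈ 0.00058858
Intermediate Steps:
X = 1242 (X = 9*((313 + 123) - 298) = 9*(436 - 298) = 9*138 = 1242)
1/(X + 457) = 1/(1242 + 457) = 1/1699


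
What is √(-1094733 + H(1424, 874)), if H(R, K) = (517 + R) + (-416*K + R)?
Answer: 2*I*√363738 ≈ 1206.2*I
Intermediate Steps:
H(R, K) = 517 - 416*K + 2*R (H(R, K) = (517 + R) + (R - 416*K) = 517 - 416*K + 2*R)
√(-1094733 + H(1424, 874)) = √(-1094733 + (517 - 416*874 + 2*1424)) = √(-1094733 + (517 - 363584 + 2848)) = √(-1094733 - 360219) = √(-1454952) = 2*I*√363738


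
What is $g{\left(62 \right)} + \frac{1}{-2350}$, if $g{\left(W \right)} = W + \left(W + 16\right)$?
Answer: $\frac{328999}{2350} \approx 140.0$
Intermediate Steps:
$g{\left(W \right)} = 16 + 2 W$ ($g{\left(W \right)} = W + \left(16 + W\right) = 16 + 2 W$)
$g{\left(62 \right)} + \frac{1}{-2350} = \left(16 + 2 \cdot 62\right) + \frac{1}{-2350} = \left(16 + 124\right) - \frac{1}{2350} = 140 - \frac{1}{2350} = \frac{328999}{2350}$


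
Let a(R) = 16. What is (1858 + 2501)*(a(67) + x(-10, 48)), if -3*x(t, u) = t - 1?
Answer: 85727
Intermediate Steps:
x(t, u) = ⅓ - t/3 (x(t, u) = -(t - 1)/3 = -(-1 + t)/3 = ⅓ - t/3)
(1858 + 2501)*(a(67) + x(-10, 48)) = (1858 + 2501)*(16 + (⅓ - ⅓*(-10))) = 4359*(16 + (⅓ + 10/3)) = 4359*(16 + 11/3) = 4359*(59/3) = 85727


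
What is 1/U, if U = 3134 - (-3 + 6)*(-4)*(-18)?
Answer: 1/2918 ≈ 0.00034270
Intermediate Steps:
U = 2918 (U = 3134 - 3*(-4)*(-18) = 3134 - (-12)*(-18) = 3134 - 1*216 = 3134 - 216 = 2918)
1/U = 1/2918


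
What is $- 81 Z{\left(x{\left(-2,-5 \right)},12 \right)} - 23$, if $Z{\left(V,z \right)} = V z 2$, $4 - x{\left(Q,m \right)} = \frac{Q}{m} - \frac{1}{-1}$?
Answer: $- \frac{25387}{5} \approx -5077.4$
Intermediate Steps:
$x{\left(Q,m \right)} = 3 - \frac{Q}{m}$ ($x{\left(Q,m \right)} = 4 - \left(\frac{Q}{m} - \frac{1}{-1}\right) = 4 - \left(\frac{Q}{m} - -1\right) = 4 - \left(\frac{Q}{m} + 1\right) = 4 - \left(1 + \frac{Q}{m}\right) = 3 - \frac{Q}{m}$)
$Z{\left(V,z \right)} = 2 V z$
$- 81 Z{\left(x{\left(-2,-5 \right)},12 \right)} - 23 = - 81 \cdot 2 \left(3 - - \frac{2}{-5}\right) 12 - 23 = - 81 \cdot 2 \left(3 - \left(-2\right) \left(- \frac{1}{5}\right)\right) 12 - 23 = - 81 \cdot 2 \left(3 - \frac{2}{5}\right) 12 - 23 = - 81 \cdot 2 \cdot \frac{13}{5} \cdot 12 - 23 = \left(-81\right) \frac{312}{5} - 23 = - \frac{25272}{5} - 23 = - \frac{25387}{5}$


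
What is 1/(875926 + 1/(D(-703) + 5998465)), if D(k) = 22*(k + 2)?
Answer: 5983043/5240702922819 ≈ 1.1416e-6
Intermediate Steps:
D(k) = 44 + 22*k (D(k) = 22*(2 + k) = 44 + 22*k)
1/(875926 + 1/(D(-703) + 5998465)) = 1/(875926 + 1/((44 + 22*(-703)) + 5998465)) = 1/(875926 + 1/((44 - 15466) + 5998465)) = 1/(875926 + 1/(-15422 + 5998465)) = 1/(875926 + 1/5983043) = 1/(5240702922819/5983043) = 5983043/5240702922819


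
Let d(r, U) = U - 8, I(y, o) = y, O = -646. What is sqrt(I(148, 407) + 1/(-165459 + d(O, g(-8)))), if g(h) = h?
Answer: sqrt(162101289081)/33095 ≈ 12.166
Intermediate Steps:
d(r, U) = -8 + U
sqrt(I(148, 407) + 1/(-165459 + d(O, g(-8)))) = sqrt(148 + 1/(-165459 + (-8 - 8))) = sqrt(148 + 1/(-165459 - 16)) = sqrt(148 + 1/(-165475)) = sqrt(148 - 1/165475) = sqrt(24490299/165475) = sqrt(162101289081)/33095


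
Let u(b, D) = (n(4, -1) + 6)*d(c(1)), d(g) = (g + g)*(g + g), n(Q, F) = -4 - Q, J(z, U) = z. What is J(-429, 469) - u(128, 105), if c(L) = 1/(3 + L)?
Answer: -857/2 ≈ -428.50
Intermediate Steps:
d(g) = 4*g**2 (d(g) = (2*g)*(2*g) = 4*g**2)
u(b, D) = -1/2 (u(b, D) = ((-4 - 1*4) + 6)*(4*(1/(3 + 1))**2) = ((-4 - 4) + 6)*(4*(1/4)**2) = (-8 + 6)*(4*(1/4)**2) = -8/16 = -2*1/4 = -1/2)
J(-429, 469) - u(128, 105) = -429 - 1*(-1/2) = -429 + 1/2 = -857/2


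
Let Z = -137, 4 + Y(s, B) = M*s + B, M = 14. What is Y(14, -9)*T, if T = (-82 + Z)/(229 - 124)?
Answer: -13359/35 ≈ -381.69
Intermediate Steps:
Y(s, B) = -4 + B + 14*s (Y(s, B) = -4 + (14*s + B) = -4 + (B + 14*s) = -4 + B + 14*s)
T = -73/35 (T = (-82 - 137)/(229 - 124) = -219/105 = -219*1/105 = -73/35 ≈ -2.0857)
Y(14, -9)*T = (-4 - 9 + 14*14)*(-73/35) = (-4 - 9 + 196)*(-73/35) = 183*(-73/35) = -13359/35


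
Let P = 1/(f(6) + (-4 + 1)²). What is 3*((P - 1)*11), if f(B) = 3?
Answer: -121/4 ≈ -30.250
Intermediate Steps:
P = 1/12 (P = 1/(3 + (-4 + 1)²) = 1/(3 + (-3)²) = 1/(3 + 9) = 1/12 ≈ 0.083333)
3*((P - 1)*11) = 3*((1/12 - 1)*11) = 3*(-11/12*11) = 3*(-121/12) = -121/4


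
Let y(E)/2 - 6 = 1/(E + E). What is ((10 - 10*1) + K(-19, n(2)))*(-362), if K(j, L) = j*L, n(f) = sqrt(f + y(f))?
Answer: 3439*sqrt(58) ≈ 26191.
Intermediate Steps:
y(E) = 12 + 1/E (y(E) = 12 + 2/(E + E) = 12 + 2/((2*E)) = 12 + 2*(1/(2*E)) = 12 + 1/E)
n(f) = sqrt(12 + f + 1/f) (n(f) = sqrt(f + (12 + 1/f)) = sqrt(12 + f + 1/f))
K(j, L) = L*j
((10 - 10*1) + K(-19, n(2)))*(-362) = ((10 - 10*1) + sqrt(12 + 2 + 1/2)*(-19))*(-362) = ((10 - 10) + sqrt(12 + 2 + 1/2)*(-19))*(-362) = (0 + sqrt(29/2)*(-19))*(-362) = (0 + (sqrt(58)/2)*(-19))*(-362) = (0 - 19*sqrt(58)/2)*(-362) = -19*sqrt(58)/2*(-362) = 3439*sqrt(58)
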